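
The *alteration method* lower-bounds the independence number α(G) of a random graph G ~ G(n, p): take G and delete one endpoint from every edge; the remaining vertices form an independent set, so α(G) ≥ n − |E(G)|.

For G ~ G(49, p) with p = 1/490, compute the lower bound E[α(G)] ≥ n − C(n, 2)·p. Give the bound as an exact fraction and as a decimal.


E[|E(G)|] = C(49, 2)·p = 1176 · (1/490) = 12/5.
E[α(G)] ≥ n − E[|E(G)|] = 49 − 12/5 = 233/5.
Numerically: ≈ 46.6000.
(This is only a lower bound; the true E[α(G)] may be larger.)

E[α(G)] ≥ 233/5 ≈ 46.6000.


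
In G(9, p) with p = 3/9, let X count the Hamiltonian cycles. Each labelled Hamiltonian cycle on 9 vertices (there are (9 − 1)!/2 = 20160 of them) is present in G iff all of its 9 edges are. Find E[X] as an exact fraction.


K_9 has (9 − 1)!/2 = 20160 labelled Hamiltonian cycles.
For each such Hamiltonian cycle H, let X_H = 1 if all 9 edges of H are present in G. Then P[X_H = 1] = p^{9} = (1/3)^{9} = 1/19683.
By linearity of expectation: E[X] = Σ_H E[X_H] = 20160 · p^{9} = 20160 · 1/19683 = 2240/2187.
Numerically: E[X] ≈ 1.0242.

E[X] = 20160 · (1/3)^{9} = 2240/2187 ≈ 1.0242.


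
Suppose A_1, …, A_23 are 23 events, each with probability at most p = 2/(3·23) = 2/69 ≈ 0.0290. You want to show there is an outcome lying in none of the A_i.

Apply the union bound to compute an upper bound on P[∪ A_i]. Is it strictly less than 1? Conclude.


Union bound: P[∪_{i=1}^{23} A_i] ≤ Σ_i P[A_i] ≤ 23·p = 23·(2/69) = 2/3.
Numerically: 2/3 ≈ 0.6667.
Is 2/3 < 1? YES.
Since P[∪ A_i] ≤ 2/3 < 1, the complement has P[∩ A_i^c] ≥ 1 − 2/3 = 1/3 > 0, so some outcome avoids every A_i.

23·p = 2/3 ≈ 0.6667; existence CERTIFIED by the union bound.


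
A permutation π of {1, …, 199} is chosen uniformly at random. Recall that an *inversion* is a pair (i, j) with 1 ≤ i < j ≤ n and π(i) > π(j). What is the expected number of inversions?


Write X = Σ X_I over the C(199, 2) = 19701 pairs i < j, with X_I the indicator of one inversion.
There are 19701 indicators.
For each fixed pair i < j, the values π(i) and π(j) are two distinct elements of {1, …, 199} in uniformly random order; by symmetry P[π(i) > π(j)] = 1/2.
By linearity: E[X] = 19701 · (1/2) = C(199, 2) · (1/2) = 19701/2 = 19701/2 ≈ 9850.500000.

E[X] = 19701/2 = 9850.500000.


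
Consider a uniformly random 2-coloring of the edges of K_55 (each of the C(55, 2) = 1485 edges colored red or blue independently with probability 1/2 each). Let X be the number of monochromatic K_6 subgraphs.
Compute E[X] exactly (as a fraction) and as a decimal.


Let X = Σ_S X_S over the C(55, 6) = 28989675 subsets S of size 6, where X_S = 1 if the K_6 on S is monochromatic.
For a fixed S, the K_6 on S has C(6, 2) = 15 edges. P[all 15 edges red] = (1/2)^15, and likewise for blue, so P[monochromatic] = 2·(1/2)^15 = 2^{1 − 15} = 1/16384.
By linearity: E[X] = C(55, 6) · 2^{1 − 15} = 28989675 · 1/16384 = 28989675/16384.
Numerically: E[X] ≈ 1769.389.

E[X] = C(55,6)·2^(1−C(6,2)) = 28989675/16384 ≈ 1769.389.


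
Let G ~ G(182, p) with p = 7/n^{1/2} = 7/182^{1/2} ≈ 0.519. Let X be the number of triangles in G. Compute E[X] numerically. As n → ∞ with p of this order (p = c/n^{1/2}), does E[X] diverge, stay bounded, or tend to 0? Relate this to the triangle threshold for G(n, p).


Number of potential triangles: C(182, 3) = 988260.
Each occurs with probability p³ ≈ (0.519)³ ≈ 1.39697e-01.
By linearity: E[X] = C(182, 3)·p³ ≈ 988260 · 1.39697e-01 ≈ 138056.944.
Since α = 1/2 < 1, p = c/n^{1/2} ≫ 1/n is above the triangle threshold p ~ 1/n. Asymptotically E[X] ~ (c³/6)·n^{3(1−α)} = (7³/6)·n^{1.5} → ∞; triangles are abundant w.h.p.

E[X] ≈ 138056.944; in regime p = Θ(1/n^{1/2}) E[X] diverges (above the triangle threshold p ~ 1/n).


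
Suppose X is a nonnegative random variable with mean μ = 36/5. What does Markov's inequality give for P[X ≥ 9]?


μ = E[X] = 36/5, a = 9.
Markov: P[X ≥ 9] ≤ μ/a = (36/5)/9 = 4/5.
Numerically: ≈ 0.8000.
(Since a = 9 > μ = 7.2000, the bound 4/5 is < 1 and informative.)

P[X ≥ 9] ≤ 4/5 ≈ 0.8000.


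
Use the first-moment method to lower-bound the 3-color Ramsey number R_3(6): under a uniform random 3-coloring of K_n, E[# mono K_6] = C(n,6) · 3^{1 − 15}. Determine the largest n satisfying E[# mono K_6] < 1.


We need C(n, 6) · 3^{1 − 15} < 1, i.e. C(n, 6) < 3^{15 − 1} = 4782969.
Check values of n near the boundary:
  n = 37: C(37, 6) = 2324784; 2324784 < 4782969? YES
  n = 38: C(38, 6) = 2760681; 2760681 < 4782969? YES
  n = 39: C(39, 6) = 3262623; 3262623 < 4782969? YES
  n = 40: C(40, 6) = 3838380; 3838380 < 4782969? YES
  n = 41: C(41, 6) = 4496388; 4496388 < 4782969? YES
  n = 42: C(42, 6) = 5245786; 5245786 < 4782969? NO
The largest n with C(n, 6) < 4782969 is n = 41 (where E[X] = 1498796/1594323 ≈ 0.9400830). Hence R_3(6) > 41, i.e. R_3(6) ≥ 42.

Largest n = 41; hence R_3(6) > 41.


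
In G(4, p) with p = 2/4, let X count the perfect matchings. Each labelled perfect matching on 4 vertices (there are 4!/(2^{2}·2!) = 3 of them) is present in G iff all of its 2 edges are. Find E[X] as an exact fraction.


K_4 has 4!/(2^{2}·2!) = 3 labelled perfect matchings.
For each such perfect matching H, let X_H = 1 if all 2 edges of H are present in G. Then P[X_H = 1] = p^{2} = (1/2)^{2} = 1/4.
Summing the indicators: E[X] = Σ_H E[X_H] = 3 · p^{2} = 3 · 1/4 = 3/4.
Numerically: E[X] ≈ 0.75.

E[X] = 3 · (1/2)^{2} = 3/4 ≈ 0.75.


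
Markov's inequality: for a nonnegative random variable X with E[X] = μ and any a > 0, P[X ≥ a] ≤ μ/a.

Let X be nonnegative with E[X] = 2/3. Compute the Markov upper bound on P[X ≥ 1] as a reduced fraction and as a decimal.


μ = E[X] = 2/3, a = 1.
Markov: P[X ≥ 1] ≤ μ/a = (2/3)/1 = 2/3.
Numerically: ≈ 0.666667.
(Since a = 1 > μ = 0.666667, the bound 2/3 is < 1 and informative.)

P[X ≥ 1] ≤ 2/3 ≈ 0.666667.


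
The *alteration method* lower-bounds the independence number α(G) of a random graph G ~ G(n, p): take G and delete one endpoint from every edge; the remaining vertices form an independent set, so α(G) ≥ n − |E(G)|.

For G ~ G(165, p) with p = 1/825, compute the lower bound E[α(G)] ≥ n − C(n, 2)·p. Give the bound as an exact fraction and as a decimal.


E[|E(G)|] = C(165, 2)·p = 13530 · (1/825) = 82/5.
E[α(G)] ≥ n − E[|E(G)|] = 165 − 82/5 = 743/5.
Numerically: ≈ 148.6000.
(This is only a lower bound; the true E[α(G)] may be larger.)

E[α(G)] ≥ 743/5 ≈ 148.6000.


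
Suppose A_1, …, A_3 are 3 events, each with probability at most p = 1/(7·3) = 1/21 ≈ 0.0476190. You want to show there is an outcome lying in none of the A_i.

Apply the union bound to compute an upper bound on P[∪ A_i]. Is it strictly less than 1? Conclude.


Union bound: P[∪_{i=1}^{3} A_i] ≤ Σ_i P[A_i] ≤ 3·p = 3·(1/21) = 1/7.
Numerically: 1/7 ≈ 0.1428571.
Is 1/7 < 1? YES.
Since P[∪ A_i] ≤ 1/7 < 1, the complement has P[∩ A_i^c] ≥ 1 − 1/7 = 6/7 > 0, so some outcome avoids every A_i.

3·p = 1/7 ≈ 0.1428571; existence CERTIFIED by the union bound.


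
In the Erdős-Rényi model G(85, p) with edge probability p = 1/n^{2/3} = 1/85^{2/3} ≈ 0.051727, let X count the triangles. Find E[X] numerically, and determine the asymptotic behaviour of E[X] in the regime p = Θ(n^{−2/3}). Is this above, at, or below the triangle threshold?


Number of potential triangles: C(85, 3) = 98770.
Each occurs with probability p³ ≈ (0.051727)³ ≈ 1.3840830e-04.
By linearity: E[X] = C(85, 3)·p³ ≈ 98770 · 1.3840830e-04 ≈ 13.67059.
Since α = 2/3 < 1, p = c/n^{2/3} ≫ 1/n is above the triangle threshold p ~ 1/n. Asymptotically E[X] ~ (c³/6)·n^{3(1−α)} = (1³/6)·n^{1} → ∞; triangles are abundant w.h.p.

E[X] ≈ 13.67059; in regime p = Θ(1/n^{2/3}) E[X] diverges (above the triangle threshold p ~ 1/n).


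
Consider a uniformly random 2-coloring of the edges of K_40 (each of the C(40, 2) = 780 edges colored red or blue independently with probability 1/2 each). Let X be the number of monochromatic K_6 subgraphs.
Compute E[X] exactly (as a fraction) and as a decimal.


Let X = Σ_S X_S over the C(40, 6) = 3838380 subsets S of size 6, where X_S = 1 if the K_6 on S is monochromatic.
For a fixed S, the K_6 on S has C(6, 2) = 15 edges. P[all 15 edges red] = (1/2)^15, and likewise for blue, so P[monochromatic] = 2·(1/2)^15 = 2^{1 − 15} = 1/16384.
By linearity of expectation: E[X] = C(40, 6) · 2^{1 − 15} = 3838380 · 1/16384 = 959595/4096.
Numerically: E[X] ≈ 234.276123.

E[X] = C(40,6)·2^(1−C(6,2)) = 959595/4096 ≈ 234.276123.


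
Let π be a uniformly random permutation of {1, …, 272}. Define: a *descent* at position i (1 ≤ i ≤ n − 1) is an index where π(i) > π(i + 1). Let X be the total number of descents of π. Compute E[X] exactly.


Write X = Σ X_I over i = 1, …, 271, with X_I the indicator of one descent.
There are 271 indicators.
For each fixed i, the pair (π(i), π(i+1)) is a uniformly random ordered pair of distinct values from {1, …, 272}; by symmetry P[π(i) > π(i+1)] = 1/2.
By linearity: E[X] = 271 · (1/2) = (272 − 1) · (1/2) = 271/2 ≈ 135.500.

E[X] = 271/2 = 135.500.


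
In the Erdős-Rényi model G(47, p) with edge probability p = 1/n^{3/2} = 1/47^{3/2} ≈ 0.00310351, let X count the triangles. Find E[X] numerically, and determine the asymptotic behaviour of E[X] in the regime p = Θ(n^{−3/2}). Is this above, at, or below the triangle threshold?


Number of potential triangles: C(47, 3) = 16215.
Each occurs with probability p³ ≈ (0.00310351)³ ≈ 2.98923211e-08.
By linearity: E[X] = C(47, 3)·p³ ≈ 16215 · 2.98923211e-08 ≈ 0.000485.
Since α = 3/2 > 1, p = c/n^{3/2} = o(1/n) is below the triangle threshold p ~ 1/n. Asymptotically E[X] ~ (c³/6)·n^{3(1−α)} = (1³/6)·n^{-1.5} → 0, so by Markov's inequality G has no triangles w.h.p.

E[X] ≈ 0.000485; in regime p = Θ(1/n^{3/2}) E[X] tends to 0 (below the triangle threshold p ~ 1/n).


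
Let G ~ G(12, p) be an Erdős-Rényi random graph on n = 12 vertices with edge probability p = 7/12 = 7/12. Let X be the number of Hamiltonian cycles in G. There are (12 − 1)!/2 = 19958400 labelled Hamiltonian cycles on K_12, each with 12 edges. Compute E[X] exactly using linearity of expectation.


K_12 has (12 − 1)!/2 = 19958400 labelled Hamiltonian cycles.
For each such Hamiltonian cycle H, let X_H = 1 if all 12 edges of H are present in G. Then P[X_H = 1] = p^{12} = (7/12)^{12} = 13841287201/8916100448256.
By linearity of expectation: E[X] = Σ_H E[X_H] = 19958400 · p^{12} = 19958400 · 13841287201/8916100448256 = 26644477861925/859963392.
Numerically: E[X] ≈ 30983.

E[X] = 19958400 · (7/12)^{12} = 26644477861925/859963392 ≈ 30983.


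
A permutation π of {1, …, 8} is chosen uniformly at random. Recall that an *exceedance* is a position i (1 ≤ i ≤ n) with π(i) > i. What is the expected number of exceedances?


Write X = Σ_{i=1}^{8} X_i, where X_i = 1_{π(i) > i}.
For each fixed i, π(i) is uniform over {1, …, 8} (marginal of a uniform permutation), so P[π(i) > i] = (n − i)/n. Summing: Σ_{i=1}^{8} (n − i)/n = (0 + 1 + … + 7)/8 = 8(8 − 1)/(2·8) = (8 − 1)/2.
Hence E[X] = Σ_{i=1}^{8} (8 − i)/8 = 7/2 ≈ 3.5000.

E[X] = 7/2 = 3.5000.


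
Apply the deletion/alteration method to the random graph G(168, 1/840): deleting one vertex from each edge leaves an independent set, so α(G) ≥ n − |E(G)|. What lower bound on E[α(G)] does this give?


E[|E(G)|] = C(168, 2)·p = 14028 · (1/840) = 167/10.
E[α(G)] ≥ n − E[|E(G)|] = 168 − 167/10 = 1513/10.
Numerically: ≈ 151.30000.
(This is only a lower bound; the true E[α(G)] may be larger.)

E[α(G)] ≥ 1513/10 ≈ 151.30000.


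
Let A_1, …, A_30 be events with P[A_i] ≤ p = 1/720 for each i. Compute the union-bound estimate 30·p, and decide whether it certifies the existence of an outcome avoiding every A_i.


Union bound: P[∪_{i=1}^{30} A_i] ≤ Σ_i P[A_i] ≤ 30·p = 30·(1/720) = 1/24.
Numerically: 1/24 ≈ 0.04167.
Is 1/24 < 1? YES.
Since P[∪ A_i] ≤ 1/24 < 1, the complement has P[∩ A_i^c] ≥ 1 − 1/24 = 23/24 > 0, so some outcome avoids every A_i.

30·p = 1/24 ≈ 0.04167; existence CERTIFIED by the union bound.


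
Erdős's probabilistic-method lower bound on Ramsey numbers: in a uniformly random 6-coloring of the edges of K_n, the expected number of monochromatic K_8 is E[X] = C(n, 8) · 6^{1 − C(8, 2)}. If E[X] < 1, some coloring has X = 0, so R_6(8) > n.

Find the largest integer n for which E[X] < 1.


We need C(n, 8) · 6^{1 − 28} < 1, i.e. C(n, 8) < 6^{28 − 1} = 1023490369077469249536.
Check values of n near the boundary:
  n = 1590: C(1590, 8) = 995397314198933813310; 995397314198933813310 < 1023490369077469249536? YES
  n = 1591: C(1591, 8) = 1000427749141189953870; 1000427749141189953870 < 1023490369077469249536? YES
  n = 1592: C(1592, 8) = 1005480414540892933435; 1005480414540892933435 < 1023490369077469249536? YES
  n = 1593: C(1593, 8) = 1010555394551193970323; 1010555394551193970323 < 1023490369077469249536? YES
  n = 1594: C(1594, 8) = 1015652773590544255167; 1015652773590544255167 < 1023490369077469249536? YES
  n = 1595: C(1595, 8) = 1020772636343363633895; 1020772636343363633895 < 1023490369077469249536? YES
  n = 1596: C(1596, 8) = 1025915067760710553965; 1025915067760710553965 < 1023490369077469249536? NO
The largest n with C(n, 8) < 1023490369077469249536 is n = 1595 (where E[X] = 113419181815929292655/113721152119718805504 ≈ 0.9973). Hence R_6(8) > 1595, i.e. R_6(8) ≥ 1596.

Largest n = 1595; hence R_6(8) > 1595.


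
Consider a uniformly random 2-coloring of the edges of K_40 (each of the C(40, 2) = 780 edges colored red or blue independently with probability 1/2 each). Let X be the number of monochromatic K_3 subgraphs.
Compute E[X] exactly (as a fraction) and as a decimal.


Let X = Σ_S X_S over the C(40, 3) = 9880 subsets S of size 3, where X_S = 1 if the K_3 on S is monochromatic.
For a fixed S, the K_3 on S has C(3, 2) = 3 edges. P[all 3 edges red] = (1/2)^3, and likewise for blue, so P[monochromatic] = 2·(1/2)^3 = 2^{1 − 3} = 1/4.
Summing: E[X] = C(40, 3) · 2^{1 − 3} = 9880 · 1/4 = 2470.
Numerically: E[X] ≈ 2470.0000.

E[X] = C(40,3)·2^(1−C(3,2)) = 2470 ≈ 2470.0000.


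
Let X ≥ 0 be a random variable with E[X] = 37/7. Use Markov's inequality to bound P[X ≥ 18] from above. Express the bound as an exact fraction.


μ = E[X] = 37/7, a = 18.
Markov: P[X ≥ 18] ≤ μ/a = (37/7)/18 = 37/126.
Numerically: ≈ 0.29365.
(Since a = 18 > μ = 5.28571, the bound 37/126 is < 1 and informative.)

P[X ≥ 18] ≤ 37/126 ≈ 0.29365.


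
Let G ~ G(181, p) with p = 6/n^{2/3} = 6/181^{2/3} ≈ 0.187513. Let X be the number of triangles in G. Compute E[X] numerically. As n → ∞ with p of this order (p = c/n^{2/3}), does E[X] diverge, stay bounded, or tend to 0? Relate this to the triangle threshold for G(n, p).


Number of potential triangles: C(181, 3) = 971970.
Each occurs with probability p³ ≈ (0.187513)³ ≈ 6.59320534e-03.
By linearity: E[X] = C(181, 3)·p³ ≈ 971970 · 6.59320534e-03 ≈ 6408.397790.
Since α = 2/3 < 1, p = c/n^{2/3} ≫ 1/n is above the triangle threshold p ~ 1/n. Asymptotically E[X] ~ (c³/6)·n^{3(1−α)} = (6³/6)·n^{1} → ∞; triangles are abundant w.h.p.

E[X] ≈ 6408.397790; in regime p = Θ(1/n^{2/3}) E[X] diverges (above the triangle threshold p ~ 1/n).


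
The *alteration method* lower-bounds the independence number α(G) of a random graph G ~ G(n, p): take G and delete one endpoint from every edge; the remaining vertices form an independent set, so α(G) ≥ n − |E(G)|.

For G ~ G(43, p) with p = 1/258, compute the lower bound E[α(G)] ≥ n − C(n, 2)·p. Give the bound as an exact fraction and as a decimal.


E[|E(G)|] = C(43, 2)·p = 903 · (1/258) = 7/2.
E[α(G)] ≥ n − E[|E(G)|] = 43 − 7/2 = 79/2.
Numerically: ≈ 39.500.
(This is only a lower bound; the true E[α(G)] may be larger.)

E[α(G)] ≥ 79/2 ≈ 39.500.


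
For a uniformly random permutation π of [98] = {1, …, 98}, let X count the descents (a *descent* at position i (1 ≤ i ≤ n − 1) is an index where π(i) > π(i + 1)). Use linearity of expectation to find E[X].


Write X = Σ X_I over i = 1, …, 97, with X_I the indicator of one descent.
There are 97 indicators.
For each fixed i, the pair (π(i), π(i+1)) is a uniformly random ordered pair of distinct values from {1, …, 98}; by symmetry P[π(i) > π(i+1)] = 1/2.
By linearity: E[X] = 97 · (1/2) = (98 − 1) · (1/2) = 97/2 ≈ 48.500000.

E[X] = 97/2 = 48.500000.


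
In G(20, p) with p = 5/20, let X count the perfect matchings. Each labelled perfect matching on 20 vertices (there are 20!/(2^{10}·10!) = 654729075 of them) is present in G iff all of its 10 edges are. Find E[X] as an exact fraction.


K_20 has 20!/(2^{10}·10!) = 654729075 labelled perfect matchings.
For each such perfect matching H, let X_H = 1 if all 10 edges of H are present in G. Then P[X_H = 1] = p^{10} = (1/4)^{10} = 1/1048576.
By linearity: E[X] = Σ_H E[X_H] = 654729075 · p^{10} = 654729075 · 1/1048576 = 654729075/1048576.
Numerically: E[X] ≈ 624.

E[X] = 654729075 · (1/4)^{10} = 654729075/1048576 ≈ 624.


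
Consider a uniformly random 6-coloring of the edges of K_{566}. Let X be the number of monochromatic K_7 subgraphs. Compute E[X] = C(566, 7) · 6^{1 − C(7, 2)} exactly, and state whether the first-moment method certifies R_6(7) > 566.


E[X] = C(566, 7) · 6^{1 − 21} = 3557206237959440 · 6^{−20} = 3557206237959440/3656158440062976.
As a reduced fraction: E[X] = 222325389872465/228509902503936 ≈ 0.973.
Is E[X] < 1? YES.
Since E[X] < 1, there exists a 6-coloring of K_{566} with no monochromatic K_7; hence R_6(7) > 566.

E[X] = 222325389872465/228509902503936 ≈ 0.973; E[X] < 1, so R_6(7) > 566.


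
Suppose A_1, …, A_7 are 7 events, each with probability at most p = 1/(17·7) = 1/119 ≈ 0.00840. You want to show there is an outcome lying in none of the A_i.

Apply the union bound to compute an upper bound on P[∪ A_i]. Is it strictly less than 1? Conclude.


Union bound: P[∪_{i=1}^{7} A_i] ≤ Σ_i P[A_i] ≤ 7·p = 7·(1/119) = 1/17.
Numerically: 1/17 ≈ 0.05882.
Is 1/17 < 1? YES.
Since P[∪ A_i] ≤ 1/17 < 1, the complement has P[∩ A_i^c] ≥ 1 − 1/17 = 16/17 > 0, so some outcome avoids every A_i.

7·p = 1/17 ≈ 0.05882; existence CERTIFIED by the union bound.


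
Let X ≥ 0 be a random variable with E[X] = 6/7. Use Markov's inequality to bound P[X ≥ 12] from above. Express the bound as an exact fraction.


μ = E[X] = 6/7, a = 12.
Markov: P[X ≥ 12] ≤ μ/a = (6/7)/12 = 1/14.
Numerically: ≈ 0.07143.
(Since a = 12 > μ = 0.85714, the bound 1/14 is < 1 and informative.)

P[X ≥ 12] ≤ 1/14 ≈ 0.07143.


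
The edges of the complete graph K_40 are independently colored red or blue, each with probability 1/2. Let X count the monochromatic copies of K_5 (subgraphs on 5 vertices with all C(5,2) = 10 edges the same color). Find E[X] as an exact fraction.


Let X = Σ_S X_S over the C(40, 5) = 658008 subsets S of size 5, where X_S = 1 if the K_5 on S is monochromatic.
For a fixed S, the K_5 on S has C(5, 2) = 10 edges. P[all 10 edges red] = (1/2)^10, and likewise for blue, so P[monochromatic] = 2·(1/2)^10 = 2^{1 − 10} = 1/512.
By linearity: E[X] = C(40, 5) · 2^{1 − 10} = 658008 · 1/512 = 82251/64.
Numerically: E[X] ≈ 1285.17188.

E[X] = C(40,5)·2^(1−C(5,2)) = 82251/64 ≈ 1285.17188.


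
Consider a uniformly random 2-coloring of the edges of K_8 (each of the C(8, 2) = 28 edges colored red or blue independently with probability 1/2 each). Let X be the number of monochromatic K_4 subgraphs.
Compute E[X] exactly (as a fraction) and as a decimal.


Let X = Σ_S X_S over the C(8, 4) = 70 subsets S of size 4, where X_S = 1 if the K_4 on S is monochromatic.
For a fixed S, the K_4 on S has C(4, 2) = 6 edges. P[all 6 edges red] = (1/2)^6, and likewise for blue, so P[monochromatic] = 2·(1/2)^6 = 2^{1 − 6} = 1/32.
Summing: E[X] = C(8, 4) · 2^{1 − 6} = 70 · 1/32 = 35/16.
Numerically: E[X] ≈ 2.1875.

E[X] = C(8,4)·2^(1−C(4,2)) = 35/16 ≈ 2.1875.


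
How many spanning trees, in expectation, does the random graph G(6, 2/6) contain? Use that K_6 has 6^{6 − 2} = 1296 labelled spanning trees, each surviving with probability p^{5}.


K_6 has 6^{6 − 2} = 1296 labelled spanning trees.
For each such spanning tree H, let X_H = 1 if all 5 edges of H are present in G. Then P[X_H = 1] = p^{5} = (1/3)^{5} = 1/243.
Summing the indicators: E[X] = Σ_H E[X_H] = 1296 · p^{5} = 1296 · 1/243 = 16/3.
Numerically: E[X] ≈ 5.333.

E[X] = 1296 · (1/3)^{5} = 16/3 ≈ 5.333.


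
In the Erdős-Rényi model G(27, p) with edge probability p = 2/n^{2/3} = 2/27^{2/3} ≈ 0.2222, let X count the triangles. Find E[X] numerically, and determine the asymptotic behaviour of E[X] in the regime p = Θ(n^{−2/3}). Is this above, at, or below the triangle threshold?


Number of potential triangles: C(27, 3) = 2925.
Each occurs with probability p³ ≈ (0.2222)³ ≈ 1.097394e-02.
By linearity: E[X] = C(27, 3)·p³ ≈ 2925 · 1.097394e-02 ≈ 32.0988.
Since α = 2/3 < 1, p = c/n^{2/3} ≫ 1/n is above the triangle threshold p ~ 1/n. Asymptotically E[X] ~ (c³/6)·n^{3(1−α)} = (2³/6)·n^{1} → ∞; triangles are abundant w.h.p.

E[X] ≈ 32.0988; in regime p = Θ(1/n^{2/3}) E[X] diverges (above the triangle threshold p ~ 1/n).


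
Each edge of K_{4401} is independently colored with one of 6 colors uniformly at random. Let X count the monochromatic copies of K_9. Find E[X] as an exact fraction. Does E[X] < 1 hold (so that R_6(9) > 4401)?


E[X] = C(4401, 9) · 6^{1 − 36} = 1692951372410676096134752050 · 6^{−35} = 1692951372410676096134752050/1719070799748422591028658176.
As a reduced fraction: E[X] = 282158562068446016022458675/286511799958070431838109696 ≈ 0.985.
Is E[X] < 1? YES.
Since E[X] < 1, there exists a 6-coloring of K_{4401} with no monochromatic K_9; hence R_6(9) > 4401.

E[X] = 282158562068446016022458675/286511799958070431838109696 ≈ 0.985; E[X] < 1, so R_6(9) > 4401.


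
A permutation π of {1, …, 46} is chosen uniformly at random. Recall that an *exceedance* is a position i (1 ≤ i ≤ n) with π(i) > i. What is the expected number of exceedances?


Write X = Σ_{i=1}^{46} X_i, where X_i = 1_{π(i) > i}.
For each fixed i, π(i) is uniform over {1, …, 46} (marginal of a uniform permutation), so P[π(i) > i] = (n − i)/n. Summing: Σ_{i=1}^{46} (n − i)/n = (0 + 1 + … + 45)/46 = 46(46 − 1)/(2·46) = (46 − 1)/2.
Hence E[X] = Σ_{i=1}^{46} (46 − i)/46 = 45/2 ≈ 22.5000.

E[X] = 45/2 = 22.5000.


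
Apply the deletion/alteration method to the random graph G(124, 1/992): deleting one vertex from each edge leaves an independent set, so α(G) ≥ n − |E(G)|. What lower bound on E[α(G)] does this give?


E[|E(G)|] = C(124, 2)·p = 7626 · (1/992) = 123/16.
E[α(G)] ≥ n − E[|E(G)|] = 124 − 123/16 = 1861/16.
Numerically: ≈ 116.312.
(This is only a lower bound; the true E[α(G)] may be larger.)

E[α(G)] ≥ 1861/16 ≈ 116.312.


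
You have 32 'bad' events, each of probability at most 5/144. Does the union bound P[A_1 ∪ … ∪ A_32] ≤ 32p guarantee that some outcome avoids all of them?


Union bound: P[∪_{i=1}^{32} A_i] ≤ Σ_i P[A_i] ≤ 32·p = 32·(5/144) = 10/9.
Numerically: 10/9 ≈ 1.1111111.
Is 10/9 < 1? NO.
Since the bound 10/9 is ≥ 1, the union bound is uninformative here; it does NOT by itself certify existence.

32·p = 10/9 ≈ 1.1111111; existence NOT certified by the union bound.


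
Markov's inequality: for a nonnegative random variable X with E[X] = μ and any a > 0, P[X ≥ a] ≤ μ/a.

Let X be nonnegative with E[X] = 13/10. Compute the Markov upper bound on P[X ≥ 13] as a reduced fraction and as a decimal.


μ = E[X] = 13/10, a = 13.
Markov: P[X ≥ 13] ≤ μ/a = (13/10)/13 = 1/10.
Numerically: ≈ 0.100000.
(Since a = 13 > μ = 1.300000, the bound 1/10 is < 1 and informative.)

P[X ≥ 13] ≤ 1/10 ≈ 0.100000.


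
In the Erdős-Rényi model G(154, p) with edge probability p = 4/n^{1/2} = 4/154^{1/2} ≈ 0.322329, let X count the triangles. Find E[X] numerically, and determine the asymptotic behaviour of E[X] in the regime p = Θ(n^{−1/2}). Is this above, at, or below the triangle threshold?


Number of potential triangles: C(154, 3) = 596904.
Each occurs with probability p³ ≈ (0.322329)³ ≈ 3.34887466e-02.
By linearity: E[X] = C(154, 3)·p³ ≈ 596904 · 3.34887466e-02 ≈ 19989.566775.
Since α = 1/2 < 1, p = c/n^{1/2} ≫ 1/n is above the triangle threshold p ~ 1/n. Asymptotically E[X] ~ (c³/6)·n^{3(1−α)} = (4³/6)·n^{1.5} → ∞; triangles are abundant w.h.p.

E[X] ≈ 19989.566775; in regime p = Θ(1/n^{1/2}) E[X] diverges (above the triangle threshold p ~ 1/n).


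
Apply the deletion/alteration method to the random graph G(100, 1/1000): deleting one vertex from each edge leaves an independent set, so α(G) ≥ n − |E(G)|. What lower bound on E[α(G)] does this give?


E[|E(G)|] = C(100, 2)·p = 4950 · (1/1000) = 99/20.
E[α(G)] ≥ n − E[|E(G)|] = 100 − 99/20 = 1901/20.
Numerically: ≈ 95.050.
(This is only a lower bound; the true E[α(G)] may be larger.)

E[α(G)] ≥ 1901/20 ≈ 95.050.


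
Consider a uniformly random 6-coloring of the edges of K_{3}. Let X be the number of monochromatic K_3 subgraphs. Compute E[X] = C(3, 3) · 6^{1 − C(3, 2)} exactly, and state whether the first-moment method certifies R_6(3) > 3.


E[X] = C(3, 3) · 6^{1 − 3} = 1 · 6^{−2} = 1/36.
As a reduced fraction: E[X] = 1/36 ≈ 0.0278.
Is E[X] < 1? YES.
Since E[X] < 1, there exists a 6-coloring of K_{3} with no monochromatic K_3; hence R_6(3) > 3.

E[X] = 1/36 ≈ 0.0278; E[X] < 1, so R_6(3) > 3.


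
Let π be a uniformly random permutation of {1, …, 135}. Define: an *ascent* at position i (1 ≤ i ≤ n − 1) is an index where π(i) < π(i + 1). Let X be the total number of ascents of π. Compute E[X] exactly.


Write X = Σ X_I over i = 1, …, 134, with X_I the indicator of one ascent.
There are 134 indicators.
For each fixed i, the pair (π(i), π(i+1)) is a uniformly random ordered pair of distinct values from {1, …, 135}; by symmetry P[π(i) < π(i+1)] = 1/2.
By linearity: E[X] = 134 · (1/2) = (135 − 1) · (1/2) = 67 ≈ 67.0000.

E[X] = 67 = 67.0000.


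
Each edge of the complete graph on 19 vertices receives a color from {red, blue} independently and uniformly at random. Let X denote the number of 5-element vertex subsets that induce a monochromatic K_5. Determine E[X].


Let X = Σ_S X_S over the C(19, 5) = 11628 subsets S of size 5, where X_S = 1 if the K_5 on S is monochromatic.
For a fixed S, the K_5 on S has C(5, 2) = 10 edges. P[all 10 edges red] = (1/2)^10, and likewise for blue, so P[monochromatic] = 2·(1/2)^10 = 2^{1 − 10} = 1/512.
Summing: E[X] = C(19, 5) · 2^{1 − 10} = 11628 · 1/512 = 2907/128.
Numerically: E[X] ≈ 22.711.

E[X] = C(19,5)·2^(1−C(5,2)) = 2907/128 ≈ 22.711.


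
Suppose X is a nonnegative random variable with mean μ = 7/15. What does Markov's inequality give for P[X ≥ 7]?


μ = E[X] = 7/15, a = 7.
Markov: P[X ≥ 7] ≤ μ/a = (7/15)/7 = 1/15.
Numerically: ≈ 0.0667.
(Since a = 7 > μ = 0.4667, the bound 1/15 is < 1 and informative.)

P[X ≥ 7] ≤ 1/15 ≈ 0.0667.


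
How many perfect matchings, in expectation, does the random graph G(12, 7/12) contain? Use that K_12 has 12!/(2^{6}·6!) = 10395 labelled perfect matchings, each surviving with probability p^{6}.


K_12 has 12!/(2^{6}·6!) = 10395 labelled perfect matchings.
For each such perfect matching H, let X_H = 1 if all 6 edges of H are present in G. Then P[X_H = 1] = p^{6} = (7/12)^{6} = 117649/2985984.
Summing the indicators: E[X] = Σ_H E[X_H] = 10395 · p^{6} = 10395 · 117649/2985984 = 45294865/110592.
Numerically: E[X] ≈ 409.567.

E[X] = 10395 · (7/12)^{6} = 45294865/110592 ≈ 409.567.


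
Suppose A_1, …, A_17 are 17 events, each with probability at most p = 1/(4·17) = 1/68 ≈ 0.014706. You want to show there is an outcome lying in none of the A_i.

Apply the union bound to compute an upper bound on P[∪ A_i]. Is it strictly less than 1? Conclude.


Union bound: P[∪_{i=1}^{17} A_i] ≤ Σ_i P[A_i] ≤ 17·p = 17·(1/68) = 1/4.
Numerically: 1/4 ≈ 0.250000.
Is 1/4 < 1? YES.
Since P[∪ A_i] ≤ 1/4 < 1, the complement has P[∩ A_i^c] ≥ 1 − 1/4 = 3/4 > 0, so some outcome avoids every A_i.

17·p = 1/4 ≈ 0.250000; existence CERTIFIED by the union bound.


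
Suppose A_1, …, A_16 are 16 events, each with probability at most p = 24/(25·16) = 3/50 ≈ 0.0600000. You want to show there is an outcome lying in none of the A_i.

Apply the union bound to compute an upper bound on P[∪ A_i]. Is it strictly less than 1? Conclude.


Union bound: P[∪_{i=1}^{16} A_i] ≤ Σ_i P[A_i] ≤ 16·p = 16·(3/50) = 24/25.
Numerically: 24/25 ≈ 0.9600000.
Is 24/25 < 1? YES.
Since P[∪ A_i] ≤ 24/25 < 1, the complement has P[∩ A_i^c] ≥ 1 − 24/25 = 1/25 > 0, so some outcome avoids every A_i.

16·p = 24/25 ≈ 0.9600000; existence CERTIFIED by the union bound.


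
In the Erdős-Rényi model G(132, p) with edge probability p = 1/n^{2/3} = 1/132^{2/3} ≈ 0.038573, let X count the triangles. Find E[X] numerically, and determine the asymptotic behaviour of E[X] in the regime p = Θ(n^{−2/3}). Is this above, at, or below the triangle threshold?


Number of potential triangles: C(132, 3) = 374660.
Each occurs with probability p³ ≈ (0.038573)³ ≈ 5.7392103e-05.
By linearity: E[X] = C(132, 3)·p³ ≈ 374660 · 5.7392103e-05 ≈ 21.50253.
Since α = 2/3 < 1, p = c/n^{2/3} ≫ 1/n is above the triangle threshold p ~ 1/n. Asymptotically E[X] ~ (c³/6)·n^{3(1−α)} = (1³/6)·n^{1} → ∞; triangles are abundant w.h.p.

E[X] ≈ 21.50253; in regime p = Θ(1/n^{2/3}) E[X] diverges (above the triangle threshold p ~ 1/n).


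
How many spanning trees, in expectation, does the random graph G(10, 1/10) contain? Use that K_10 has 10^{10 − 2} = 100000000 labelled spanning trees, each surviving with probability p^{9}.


K_10 has 10^{10 − 2} = 100000000 labelled spanning trees.
For each such spanning tree H, let X_H = 1 if all 9 edges of H are present in G. Then P[X_H = 1] = p^{9} = (1/10)^{9} = 1/1000000000.
By linearity of expectation: E[X] = Σ_H E[X_H] = 100000000 · p^{9} = 100000000 · 1/1000000000 = 1/10.
Numerically: E[X] ≈ 0.1.

E[X] = 100000000 · (1/10)^{9} = 1/10 ≈ 0.1.


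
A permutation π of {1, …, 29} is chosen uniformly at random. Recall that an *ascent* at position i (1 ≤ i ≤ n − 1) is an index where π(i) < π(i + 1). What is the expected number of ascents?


Write X = Σ X_I over i = 1, …, 28, with X_I the indicator of one ascent.
There are 28 indicators.
For each fixed i, the pair (π(i), π(i+1)) is a uniformly random ordered pair of distinct values from {1, …, 29}; by symmetry P[π(i) < π(i+1)] = 1/2.
By linearity: E[X] = 28 · (1/2) = (29 − 1) · (1/2) = 14 ≈ 14.00000.

E[X] = 14 = 14.00000.


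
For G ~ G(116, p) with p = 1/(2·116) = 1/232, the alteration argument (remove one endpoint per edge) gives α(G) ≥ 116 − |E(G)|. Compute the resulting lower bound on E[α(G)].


E[|E(G)|] = C(116, 2)·p = 6670 · (1/232) = 115/4.
E[α(G)] ≥ n − E[|E(G)|] = 116 − 115/4 = 349/4.
Numerically: ≈ 87.250000.
(This is only a lower bound; the true E[α(G)] may be larger.)

E[α(G)] ≥ 349/4 ≈ 87.250000.


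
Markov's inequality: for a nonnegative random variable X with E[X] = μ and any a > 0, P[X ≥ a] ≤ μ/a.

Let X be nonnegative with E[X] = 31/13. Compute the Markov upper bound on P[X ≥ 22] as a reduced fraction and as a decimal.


μ = E[X] = 31/13, a = 22.
Markov: P[X ≥ 22] ≤ μ/a = (31/13)/22 = 31/286.
Numerically: ≈ 0.10839.
(Since a = 22 > μ = 2.38462, the bound 31/286 is < 1 and informative.)

P[X ≥ 22] ≤ 31/286 ≈ 0.10839.


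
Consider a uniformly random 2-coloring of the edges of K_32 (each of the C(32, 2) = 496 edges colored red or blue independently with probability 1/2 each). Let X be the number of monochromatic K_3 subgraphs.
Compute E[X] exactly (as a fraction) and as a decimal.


Let X = Σ_S X_S over the C(32, 3) = 4960 subsets S of size 3, where X_S = 1 if the K_3 on S is monochromatic.
For a fixed S, the K_3 on S has C(3, 2) = 3 edges. P[all 3 edges red] = (1/2)^3, and likewise for blue, so P[monochromatic] = 2·(1/2)^3 = 2^{1 − 3} = 1/4.
By linearity of expectation: E[X] = C(32, 3) · 2^{1 − 3} = 4960 · 1/4 = 1240.
Numerically: E[X] ≈ 1240.000.

E[X] = C(32,3)·2^(1−C(3,2)) = 1240 ≈ 1240.000.


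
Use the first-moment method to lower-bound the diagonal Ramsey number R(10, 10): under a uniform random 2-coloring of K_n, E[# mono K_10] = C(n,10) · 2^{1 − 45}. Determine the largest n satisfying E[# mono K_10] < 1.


We need C(n, 10) · 2^{1 − 45} < 1, i.e. C(n, 10) < 2^{45 − 1} = 17592186044416.
Check values of n near the boundary:
  n = 97: C(97, 10) = 12576469727536; 12576469727536 < 17592186044416? YES
  n = 98: C(98, 10) = 14005614014756; 14005614014756 < 17592186044416? YES
  n = 99: C(99, 10) = 15579278510796; 15579278510796 < 17592186044416? YES
  n = 100: C(100, 10) = 17310309456440; 17310309456440 < 17592186044416? YES
  n = 101: C(101, 10) = 19212541264840; 19212541264840 < 17592186044416? NO
  n = 102: C(102, 10) = 21300860967540; 21300860967540 < 17592186044416? NO
The largest n with C(n, 10) < 17592186044416 is n = 100 (where E[X] = 2163788682055/2199023255552 ≈ 0.983977). Hence R(10, 10) > 100, i.e. R(10, 10) ≥ 101.

Largest n = 100; hence R(10, 10) > 100.


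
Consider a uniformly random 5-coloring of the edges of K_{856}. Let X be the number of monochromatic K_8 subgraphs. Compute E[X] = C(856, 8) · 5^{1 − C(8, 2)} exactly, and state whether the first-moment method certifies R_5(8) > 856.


E[X] = C(856, 8) · 5^{1 − 28} = 6918660634157180775 · 5^{−27} = 6918660634157180775/7450580596923828125.
As a reduced fraction: E[X] = 276746425366287231/298023223876953125 ≈ 0.928607.
Is E[X] < 1? YES.
Since E[X] < 1, there exists a 5-coloring of K_{856} with no monochromatic K_8; hence R_5(8) > 856.

E[X] = 276746425366287231/298023223876953125 ≈ 0.928607; E[X] < 1, so R_5(8) > 856.


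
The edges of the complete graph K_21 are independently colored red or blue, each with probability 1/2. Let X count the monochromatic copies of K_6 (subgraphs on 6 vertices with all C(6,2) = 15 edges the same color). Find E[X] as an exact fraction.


Let X = Σ_S X_S over the C(21, 6) = 54264 subsets S of size 6, where X_S = 1 if the K_6 on S is monochromatic.
For a fixed S, the K_6 on S has C(6, 2) = 15 edges. P[all 15 edges red] = (1/2)^15, and likewise for blue, so P[monochromatic] = 2·(1/2)^15 = 2^{1 − 15} = 1/16384.
By linearity of expectation: E[X] = C(21, 6) · 2^{1 − 15} = 54264 · 1/16384 = 6783/2048.
Numerically: E[X] ≈ 3.312012.

E[X] = C(21,6)·2^(1−C(6,2)) = 6783/2048 ≈ 3.312012.


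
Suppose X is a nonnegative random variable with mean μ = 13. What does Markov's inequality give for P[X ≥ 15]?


μ = E[X] = 13, a = 15.
Markov: P[X ≥ 15] ≤ μ/a = (13)/15 = 13/15.
Numerically: ≈ 0.867.
(Since a = 15 > μ = 13.000, the bound 13/15 is < 1 and informative.)

P[X ≥ 15] ≤ 13/15 ≈ 0.867.


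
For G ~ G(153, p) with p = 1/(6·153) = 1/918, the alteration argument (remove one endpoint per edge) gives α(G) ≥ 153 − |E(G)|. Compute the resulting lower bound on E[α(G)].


E[|E(G)|] = C(153, 2)·p = 11628 · (1/918) = 38/3.
E[α(G)] ≥ n − E[|E(G)|] = 153 − 38/3 = 421/3.
Numerically: ≈ 140.33333.
(This is only a lower bound; the true E[α(G)] may be larger.)

E[α(G)] ≥ 421/3 ≈ 140.33333.


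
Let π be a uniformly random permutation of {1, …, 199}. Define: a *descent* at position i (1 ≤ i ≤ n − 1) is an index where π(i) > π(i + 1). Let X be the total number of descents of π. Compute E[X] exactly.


Write X = Σ X_I over i = 1, …, 198, with X_I the indicator of one descent.
There are 198 indicators.
For each fixed i, the pair (π(i), π(i+1)) is a uniformly random ordered pair of distinct values from {1, …, 199}; by symmetry P[π(i) > π(i+1)] = 1/2.
By linearity: E[X] = 198 · (1/2) = (199 − 1) · (1/2) = 99 ≈ 99.000000.

E[X] = 99 = 99.000000.


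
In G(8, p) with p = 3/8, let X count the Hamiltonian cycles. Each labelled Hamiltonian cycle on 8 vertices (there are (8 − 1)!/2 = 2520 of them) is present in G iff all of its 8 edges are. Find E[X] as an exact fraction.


K_8 has (8 − 1)!/2 = 2520 labelled Hamiltonian cycles.
For each such Hamiltonian cycle H, let X_H = 1 if all 8 edges of H are present in G. Then P[X_H = 1] = p^{8} = (3/8)^{8} = 6561/16777216.
Summing the indicators: E[X] = Σ_H E[X_H] = 2520 · p^{8} = 2520 · 6561/16777216 = 2066715/2097152.
Numerically: E[X] ≈ 0.985487.

E[X] = 2520 · (3/8)^{8} = 2066715/2097152 ≈ 0.985487.


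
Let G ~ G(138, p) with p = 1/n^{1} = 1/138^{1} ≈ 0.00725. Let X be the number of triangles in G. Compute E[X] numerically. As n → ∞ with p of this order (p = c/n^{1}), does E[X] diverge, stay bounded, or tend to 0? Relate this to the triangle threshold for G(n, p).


Number of potential triangles: C(138, 3) = 428536.
Each occurs with probability p³ ≈ (0.00725)³ ≈ 3.80507e-07.
By linearity: E[X] = C(138, 3)·p³ ≈ 428536 · 3.80507e-07 ≈ 0.163.
Here α = 1, so p = 1/n is exactly at the triangle threshold p ~ 1/n. Asymptotically E[X] → c³/6 = 1³/6 = 1/6 ≈ 0.167, a bounded constant. In this regime the triangle count is asymptotically Poisson(c³/6).

E[X] ≈ 0.163; in regime p = Θ(1/n^{1}) E[X] stays bounded (at the triangle threshold p ~ 1/n).


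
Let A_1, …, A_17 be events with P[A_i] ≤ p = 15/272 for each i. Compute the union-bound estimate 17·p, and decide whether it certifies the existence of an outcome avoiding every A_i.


Union bound: P[∪_{i=1}^{17} A_i] ≤ Σ_i P[A_i] ≤ 17·p = 17·(15/272) = 15/16.
Numerically: 15/16 ≈ 0.93750.
Is 15/16 < 1? YES.
Since P[∪ A_i] ≤ 15/16 < 1, the complement has P[∩ A_i^c] ≥ 1 − 15/16 = 1/16 > 0, so some outcome avoids every A_i.

17·p = 15/16 ≈ 0.93750; existence CERTIFIED by the union bound.


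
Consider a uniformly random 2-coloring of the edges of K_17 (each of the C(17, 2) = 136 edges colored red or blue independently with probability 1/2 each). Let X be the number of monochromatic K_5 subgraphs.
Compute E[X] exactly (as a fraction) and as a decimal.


Let X = Σ_S X_S over the C(17, 5) = 6188 subsets S of size 5, where X_S = 1 if the K_5 on S is monochromatic.
For a fixed S, the K_5 on S has C(5, 2) = 10 edges. P[all 10 edges red] = (1/2)^10, and likewise for blue, so P[monochromatic] = 2·(1/2)^10 = 2^{1 − 10} = 1/512.
By linearity of expectation: E[X] = C(17, 5) · 2^{1 − 10} = 6188 · 1/512 = 1547/128.
Numerically: E[X] ≈ 12.08594.

E[X] = C(17,5)·2^(1−C(5,2)) = 1547/128 ≈ 12.08594.


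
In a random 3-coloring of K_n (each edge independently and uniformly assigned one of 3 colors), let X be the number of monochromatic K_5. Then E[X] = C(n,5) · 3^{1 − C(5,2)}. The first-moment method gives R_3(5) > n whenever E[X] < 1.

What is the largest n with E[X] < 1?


We need C(n, 5) · 3^{1 − 10} < 1, i.e. C(n, 5) < 3^{10 − 1} = 19683.
Check values of n near the boundary:
  n = 17: C(17, 5) = 6188; 6188 < 19683? YES
  n = 18: C(18, 5) = 8568; 8568 < 19683? YES
  n = 19: C(19, 5) = 11628; 11628 < 19683? YES
  n = 20: C(20, 5) = 15504; 15504 < 19683? YES
  n = 21: C(21, 5) = 20349; 20349 < 19683? NO
  n = 22: C(22, 5) = 26334; 26334 < 19683? NO
  n = 23: C(23, 5) = 33649; 33649 < 19683? NO
The largest n with C(n, 5) < 19683 is n = 20 (where E[X] = 5168/6561 ≈ 0.788). Hence R_3(5) > 20, i.e. R_3(5) ≥ 21.

Largest n = 20; hence R_3(5) > 20.


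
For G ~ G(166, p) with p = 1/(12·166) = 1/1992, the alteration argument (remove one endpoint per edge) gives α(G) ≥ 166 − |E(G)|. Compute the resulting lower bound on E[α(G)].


E[|E(G)|] = C(166, 2)·p = 13695 · (1/1992) = 55/8.
E[α(G)] ≥ n − E[|E(G)|] = 166 − 55/8 = 1273/8.
Numerically: ≈ 159.1250.
(This is only a lower bound; the true E[α(G)] may be larger.)

E[α(G)] ≥ 1273/8 ≈ 159.1250.
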